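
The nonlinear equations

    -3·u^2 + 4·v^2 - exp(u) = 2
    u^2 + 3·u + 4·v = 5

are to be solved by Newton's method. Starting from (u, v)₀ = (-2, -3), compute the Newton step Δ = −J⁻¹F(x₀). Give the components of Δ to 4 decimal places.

(15.7102, 8.6776)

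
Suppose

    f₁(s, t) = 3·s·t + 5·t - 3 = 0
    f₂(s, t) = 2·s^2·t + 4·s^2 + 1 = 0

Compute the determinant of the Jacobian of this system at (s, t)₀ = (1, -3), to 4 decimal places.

J = [[3·t, 3·s + 5], [4·s·t + 8·s, 2·s^2]].
At the point, J = [[-9.0000, 8.0000], [-4.0000, 2.0000]].
det J = 14.0000.

14.0000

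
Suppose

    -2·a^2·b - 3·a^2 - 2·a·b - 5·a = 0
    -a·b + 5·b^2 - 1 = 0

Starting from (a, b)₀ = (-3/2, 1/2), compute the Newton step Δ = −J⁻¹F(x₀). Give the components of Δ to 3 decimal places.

(-0.039, -0.157)

At (-3/2, 1/2): F = (0.000, 1.000).
Jacobian J = [[-4·a·b - 6·a - 2·b - 5, -2·a^2 - 2·a], [-b, -a + 10·b]].
At the point, J = [[6.000, -1.500], [-0.500, 6.500]] (det J = 38.250).
Solving J·Δ = −F gives Δ = (-0.039, -0.157).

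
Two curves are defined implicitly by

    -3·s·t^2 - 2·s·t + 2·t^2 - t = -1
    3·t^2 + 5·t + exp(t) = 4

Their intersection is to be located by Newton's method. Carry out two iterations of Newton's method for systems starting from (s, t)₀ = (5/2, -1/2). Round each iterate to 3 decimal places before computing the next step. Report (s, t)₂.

(-3.630, 0.691)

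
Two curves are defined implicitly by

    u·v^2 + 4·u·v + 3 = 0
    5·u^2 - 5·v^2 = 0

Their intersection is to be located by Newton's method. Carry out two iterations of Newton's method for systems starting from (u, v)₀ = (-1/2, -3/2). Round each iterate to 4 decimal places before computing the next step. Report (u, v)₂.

(0.9659, -1.1625)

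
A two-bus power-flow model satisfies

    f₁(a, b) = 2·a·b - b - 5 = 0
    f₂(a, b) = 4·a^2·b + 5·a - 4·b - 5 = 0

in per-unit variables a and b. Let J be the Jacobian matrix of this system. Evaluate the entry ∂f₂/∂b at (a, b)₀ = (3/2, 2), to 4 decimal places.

5.0000

∂f₂/∂b = 4·a^2 - 4.
At (3/2, 2) this is 5.0000.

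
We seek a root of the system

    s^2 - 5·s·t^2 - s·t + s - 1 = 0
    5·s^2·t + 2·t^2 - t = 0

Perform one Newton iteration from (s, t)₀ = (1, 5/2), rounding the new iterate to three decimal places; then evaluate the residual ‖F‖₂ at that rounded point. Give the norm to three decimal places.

At (1, 5/2): F = (-32.750, 22.500).
Jacobian J = [[2·s - 5·t^2 - t + 1, -10·s·t - s], [10·s·t, 5·s^2 + 4·t - 1]].
At the point, J = [[-30.750, -26.000], [25.000, 14.000]] (det J = 219.500).
Solving J·Δ = −F gives Δ = (-0.576, -0.578).
Then the next iterate is (s, t)₁ = (0.424, 1.922).
Re-evaluating at (0.424, 1.922): F = (-9.04261, 7.19382), so ‖F‖₂ = 11.555.

11.555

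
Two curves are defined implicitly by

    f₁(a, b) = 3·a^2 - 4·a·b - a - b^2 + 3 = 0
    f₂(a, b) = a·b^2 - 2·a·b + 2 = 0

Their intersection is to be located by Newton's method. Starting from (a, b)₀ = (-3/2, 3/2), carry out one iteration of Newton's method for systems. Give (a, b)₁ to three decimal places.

At (-3/2, 3/2): F = (18.000, 3.125).
Jacobian J = [[6·a - 4·b - 1, -4·a - 2·b], [b^2 - 2·b, 2·a·b - 2·a]].
At the point, J = [[-16.000, 3.000], [-0.750, -1.500]] (det J = 26.250).
Solving J·Δ = −F gives Δ = (1.386, 1.390).
Then the next iterate is (a, b)₁ = (-0.114, 2.890).

(-0.114, 2.890)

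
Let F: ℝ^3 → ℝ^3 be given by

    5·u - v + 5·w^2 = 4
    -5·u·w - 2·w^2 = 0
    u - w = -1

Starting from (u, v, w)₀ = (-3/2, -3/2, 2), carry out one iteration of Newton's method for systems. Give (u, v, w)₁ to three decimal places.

At (-3/2, -3/2, 2): F = (10.000, 7.000, -2.500).
Jacobian J = [[5, -1, 10·w], [-5·w, 0, -5·u - 4·w], [1, 0, -1]].
At the point, J = [[5.000, -1.000, 20.000], [-10.000, 0.000, -0.500], [1.000, 0.000, -1.000]] (det J = 10.500).
Solving J·Δ = −F gives Δ = (0.786, -20.357, -1.714).
Then the next iterate is (u, v, w)₁ = (-0.714, -21.857, 0.286).

(-0.714, -21.857, 0.286)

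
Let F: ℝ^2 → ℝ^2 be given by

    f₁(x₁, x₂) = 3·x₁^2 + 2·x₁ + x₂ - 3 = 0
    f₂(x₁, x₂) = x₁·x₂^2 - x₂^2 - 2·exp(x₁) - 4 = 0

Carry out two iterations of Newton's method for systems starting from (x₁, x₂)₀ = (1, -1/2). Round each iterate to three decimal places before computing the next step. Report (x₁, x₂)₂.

At (1, -1/2): F = (1.500, -9.43656).
Jacobian J = [[6·x₁ + 2, 1], [x₂^2 - 2·exp(x₁), 2·x₁·x₂ - 2·x₂]].
At the point, J = [[8.000, 1.000], [-5.18656, 0.000]] (det J = 5.18656).
Solving J·Δ = −F gives Δ = (-1.819, 13.055).
Then the next iterate is (x₁, x₂)₁ = (-0.819, 12.555).
Round to (-0.819, 12.555) and repeat: F = (9.92928, -291.60712), J = [[-2.914, 1.000], [156.74628, -45.67509]].
Δ = (-6.847, -29.880), so (x₁, x₂)₂ = (-7.666, -17.325).

(-7.666, -17.325)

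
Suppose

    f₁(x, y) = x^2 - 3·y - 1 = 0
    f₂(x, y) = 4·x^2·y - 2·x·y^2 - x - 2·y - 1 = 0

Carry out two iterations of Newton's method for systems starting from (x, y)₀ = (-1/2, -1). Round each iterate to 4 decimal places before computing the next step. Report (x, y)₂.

At (-1/2, -1): F = (2.2500, 1.5000).
Jacobian J = [[2·x, -3], [8·x·y - 2·y^2 - 1, 4·x^2 - 4·x·y - 2]].
At the point, J = [[-1.0000, -3.0000], [1.0000, -3.0000]] (det J = 6.0000).
Solving J·Δ = −F gives Δ = (0.3750, 0.6250).
Then the next iterate is (x, y)₁ = (-0.1250, -0.3750).
Round to (-0.1250, -0.3750) and repeat: F = (0.140625, -0.113281), J = [[-0.2500, -3.0000], [-0.906250, -2.1250]].
Δ = (-0.2920, 0.0712), so (x, y)₂ = (-0.4170, -0.3038).

(-0.4170, -0.3038)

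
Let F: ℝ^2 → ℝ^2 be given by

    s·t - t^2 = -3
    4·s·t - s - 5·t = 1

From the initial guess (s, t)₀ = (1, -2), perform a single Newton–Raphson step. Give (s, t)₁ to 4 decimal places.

(0.9362, -1.4255)

At (1, -2): F = (-3.0000, 0.0000).
Jacobian J = [[t, s - 2·t], [4·t - 1, 4·s - 5]].
At the point, J = [[-2.0000, 5.0000], [-9.0000, -1.0000]] (det J = 47.0000).
Solving J·Δ = −F gives Δ = (-0.0638, 0.5745).
Then the next iterate is (s, t)₁ = (0.9362, -1.4255).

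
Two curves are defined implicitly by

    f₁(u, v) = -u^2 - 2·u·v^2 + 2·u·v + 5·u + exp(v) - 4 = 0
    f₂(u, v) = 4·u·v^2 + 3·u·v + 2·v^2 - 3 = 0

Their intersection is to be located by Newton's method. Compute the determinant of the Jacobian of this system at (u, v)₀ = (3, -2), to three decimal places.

309.647

J = [[-2·u - 2·v^2 + 2·v + 5, -4·u·v + 2·u + exp(v)], [4·v^2 + 3·v, 8·u·v + 3·u + 4·v]].
At the point, J = [[-13.000, 30.13534], [10.000, -47.000]].
det J = 309.647.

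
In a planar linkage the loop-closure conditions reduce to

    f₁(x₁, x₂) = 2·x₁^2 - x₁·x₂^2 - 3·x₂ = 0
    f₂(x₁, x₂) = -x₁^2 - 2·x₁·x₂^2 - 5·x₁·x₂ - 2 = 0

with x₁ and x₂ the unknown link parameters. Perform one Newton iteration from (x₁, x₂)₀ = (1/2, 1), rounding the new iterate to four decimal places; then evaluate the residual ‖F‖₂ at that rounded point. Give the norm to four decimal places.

At (1/2, 1): F = (-3.0000, -5.7500).
Jacobian J = [[4·x₁ - x₂^2, -2·x₁·x₂ - 3], [-2·x₁ - 2·x₂^2 - 5·x₂, -4·x₁·x₂ - 5·x₁]].
At the point, J = [[1.0000, -4.0000], [-8.0000, -4.5000]] (det J = -36.5000).
Solving J·Δ = −F gives Δ = (-0.2603, -0.8151).
Then the next iterate is (x₁, x₂)₁ = (0.2397, 0.1849).
Re-evaluating at (0.2397, 0.1849): F = (-0.447983, -2.295448), so ‖F‖₂ = 2.3388.

2.3388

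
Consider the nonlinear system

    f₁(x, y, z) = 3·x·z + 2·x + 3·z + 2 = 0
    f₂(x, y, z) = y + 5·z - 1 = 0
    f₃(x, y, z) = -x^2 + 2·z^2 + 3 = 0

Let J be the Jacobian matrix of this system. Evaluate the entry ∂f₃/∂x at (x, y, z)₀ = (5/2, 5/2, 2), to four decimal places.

-5.0000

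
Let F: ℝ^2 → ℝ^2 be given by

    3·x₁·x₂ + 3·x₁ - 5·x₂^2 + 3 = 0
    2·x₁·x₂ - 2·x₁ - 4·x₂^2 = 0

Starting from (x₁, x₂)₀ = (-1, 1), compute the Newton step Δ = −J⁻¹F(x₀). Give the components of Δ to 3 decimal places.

(0.467, -0.400)

At (-1, 1): F = (-8.000, -4.000).
Jacobian J = [[3·x₂ + 3, 3·x₁ - 10·x₂], [2·x₂ - 2, 2·x₁ - 8·x₂]].
At the point, J = [[6.000, -13.000], [0.000, -10.000]] (det J = -60.000).
Solving J·Δ = −F gives Δ = (0.467, -0.400).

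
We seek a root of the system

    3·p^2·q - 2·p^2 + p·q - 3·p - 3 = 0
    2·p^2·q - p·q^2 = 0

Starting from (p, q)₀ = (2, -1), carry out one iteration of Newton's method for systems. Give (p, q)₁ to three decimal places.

(0.568, -1.241)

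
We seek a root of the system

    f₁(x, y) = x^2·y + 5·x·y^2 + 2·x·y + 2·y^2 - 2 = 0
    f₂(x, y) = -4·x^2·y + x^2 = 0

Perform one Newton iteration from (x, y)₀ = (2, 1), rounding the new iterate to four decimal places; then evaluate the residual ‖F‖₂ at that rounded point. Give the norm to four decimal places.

5.7227

At (2, 1): F = (18.0000, -12.0000).
Jacobian J = [[2·x·y + 5·y^2 + 2·y, x^2 + 10·x·y + 2·x + 4·y], [-8·x·y + 2·x, -4·x^2]].
At the point, J = [[11.0000, 32.0000], [-12.0000, -16.0000]] (det J = 208.0000).
Solving J·Δ = −F gives Δ = (-0.4615, -0.4038).
Then the next iterate is (x, y)₁ = (1.5385, 0.5962).
Re-evaluating at (1.5385, 0.5962): F = (4.690944, -3.277797), so ‖F‖₂ = 5.7227.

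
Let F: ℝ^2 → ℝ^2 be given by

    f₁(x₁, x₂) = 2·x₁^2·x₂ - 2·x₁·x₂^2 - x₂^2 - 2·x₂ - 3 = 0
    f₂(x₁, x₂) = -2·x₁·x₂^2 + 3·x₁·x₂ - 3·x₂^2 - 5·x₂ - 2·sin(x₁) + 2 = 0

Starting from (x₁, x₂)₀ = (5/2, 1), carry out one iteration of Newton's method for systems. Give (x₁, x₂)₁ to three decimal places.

At (5/2, 1): F = (1.500, -4.69694).
Jacobian J = [[4·x₁·x₂ - 2·x₂^2, 2·x₁^2 - 4·x₁·x₂ - 2·x₂ - 2], [-2·x₂^2 + 3·x₂ - 2·cos(x₁), -4·x₁·x₂ + 3·x₁ - 6·x₂ - 5]].
At the point, J = [[8.000, -1.500], [2.60229, -13.500]] (det J = -104.09657).
Solving J·Δ = −F gives Δ = (-0.262, -0.398).
Then the next iterate is (x₁, x₂)₁ = (2.238, 0.602).

(2.238, 0.602)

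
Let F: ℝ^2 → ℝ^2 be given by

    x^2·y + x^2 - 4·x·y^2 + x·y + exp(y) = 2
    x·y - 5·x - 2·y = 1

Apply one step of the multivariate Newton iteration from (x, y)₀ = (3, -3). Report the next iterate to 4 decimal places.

(0.6505, -2.7963)

At (3, -3): F = (-136.950213, -19.0000).
Jacobian J = [[2·x·y + 2·x - 4·y^2 + y, x^2 - 8·x·y + x + exp(y)], [y - 5, x - 2]].
At the point, J = [[-51.0000, 84.049787], [-8.0000, 1.0000]] (det J = 621.398297).
Solving J·Δ = −F gives Δ = (-2.3495, 0.2037).
Then the next iterate is (x, y)₁ = (0.6505, -2.7963).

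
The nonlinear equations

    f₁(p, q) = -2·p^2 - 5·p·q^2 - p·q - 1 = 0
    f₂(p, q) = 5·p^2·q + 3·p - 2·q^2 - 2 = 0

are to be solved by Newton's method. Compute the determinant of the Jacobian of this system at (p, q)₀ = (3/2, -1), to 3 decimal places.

9.500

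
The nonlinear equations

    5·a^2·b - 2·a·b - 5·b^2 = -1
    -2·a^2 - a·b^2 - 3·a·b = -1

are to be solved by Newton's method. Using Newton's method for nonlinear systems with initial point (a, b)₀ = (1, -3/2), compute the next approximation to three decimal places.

(1.714, -0.204)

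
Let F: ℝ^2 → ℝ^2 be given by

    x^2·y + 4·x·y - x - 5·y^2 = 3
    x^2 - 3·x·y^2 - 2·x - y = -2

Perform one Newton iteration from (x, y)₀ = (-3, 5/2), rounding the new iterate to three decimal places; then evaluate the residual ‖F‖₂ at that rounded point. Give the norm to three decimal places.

At (-3, 5/2): F = (-38.750, 70.750).
Jacobian J = [[2·x·y + 4·y - 1, x^2 + 4·x - 10·y], [2·x - 3·y^2 - 2, -6·x·y - 1]].
At the point, J = [[-6.000, -28.000], [-26.750, 44.000]] (det J = -1013.000).
Solving J·Δ = −F gives Δ = (0.272, -1.442).
Then the next iterate is (x, y)₁ = (-2.728, 1.058).
Re-evaluating at (-2.728, 1.058): F = (-9.54010, 23.00086), so ‖F‖₂ = 24.901.

24.901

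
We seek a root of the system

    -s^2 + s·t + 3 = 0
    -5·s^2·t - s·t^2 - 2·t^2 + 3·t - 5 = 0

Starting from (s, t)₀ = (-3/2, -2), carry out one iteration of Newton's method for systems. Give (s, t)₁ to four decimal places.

At (-3/2, -2): F = (3.7500, 9.5000).
Jacobian J = [[-2·s + t, s], [-10·s·t - t^2, -5·s^2 - 2·s·t - 4·t + 3]].
At the point, J = [[1.0000, -1.5000], [-34.0000, -6.2500]] (det J = -57.2500).
Solving J·Δ = −F gives Δ = (-0.1605, 2.3930).
Then the next iterate is (s, t)₁ = (-1.6605, 0.3930).

(-1.6605, 0.3930)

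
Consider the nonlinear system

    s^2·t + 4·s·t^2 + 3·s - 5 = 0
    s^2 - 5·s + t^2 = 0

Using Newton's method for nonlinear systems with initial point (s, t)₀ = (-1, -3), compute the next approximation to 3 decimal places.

(-1.979, 0.642)

At (-1, -3): F = (-47.000, 15.000).
Jacobian J = [[2·s·t + 4·t^2 + 3, s^2 + 8·s·t], [2·s - 5, 2·t]].
At the point, J = [[45.000, 25.000], [-7.000, -6.000]] (det J = -95.000).
Solving J·Δ = −F gives Δ = (-0.979, 3.642).
Then the next iterate is (s, t)₁ = (-1.979, 0.642).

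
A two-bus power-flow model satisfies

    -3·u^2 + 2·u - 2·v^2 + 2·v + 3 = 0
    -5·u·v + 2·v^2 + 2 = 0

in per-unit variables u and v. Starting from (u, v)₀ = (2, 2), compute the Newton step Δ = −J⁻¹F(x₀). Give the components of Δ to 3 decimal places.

(-1.050, 0.250)

At (2, 2): F = (-9.000, -10.000).
Jacobian J = [[-6·u + 2, -4·v + 2], [-5·v, -5·u + 4·v]].
At the point, J = [[-10.000, -6.000], [-10.000, -2.000]] (det J = -40.000).
Solving J·Δ = −F gives Δ = (-1.050, 0.250).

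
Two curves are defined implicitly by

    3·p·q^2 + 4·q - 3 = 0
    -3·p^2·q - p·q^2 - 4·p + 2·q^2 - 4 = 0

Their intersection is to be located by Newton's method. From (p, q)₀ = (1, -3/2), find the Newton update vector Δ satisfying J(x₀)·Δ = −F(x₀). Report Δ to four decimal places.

At (1, -3/2): F = (-2.2500, -1.2500).
Jacobian J = [[3·q^2, 6·p·q + 4], [-6·p·q - q^2 - 4, -3·p^2 - 2·p·q + 4·q]].
At the point, J = [[6.7500, -5.0000], [2.7500, -6.0000]] (det J = -26.7500).
Solving J·Δ = −F gives Δ = (0.2710, -0.0841).

(0.2710, -0.0841)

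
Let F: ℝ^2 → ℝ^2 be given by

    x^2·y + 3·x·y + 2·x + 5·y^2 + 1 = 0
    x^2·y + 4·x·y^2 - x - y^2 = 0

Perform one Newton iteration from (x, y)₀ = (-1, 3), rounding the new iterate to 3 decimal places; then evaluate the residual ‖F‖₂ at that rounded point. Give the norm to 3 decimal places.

13.928

At (-1, 3): F = (38.000, -41.000).
Jacobian J = [[2·x·y + 3·y + 2, x^2 + 3·x + 10·y], [2·x·y + 4·y^2 - 1, x^2 + 8·x·y - 2·y]].
At the point, J = [[5.000, 28.000], [29.000, -29.000]] (det J = -957.000).
Solving J·Δ = −F gives Δ = (0.048, -1.366).
Then the next iterate is (x, y)₁ = (-0.952, 1.634).
Re-evaluating at (-0.952, 1.634): F = (9.25998, -10.40425), so ‖F‖₂ = 13.928.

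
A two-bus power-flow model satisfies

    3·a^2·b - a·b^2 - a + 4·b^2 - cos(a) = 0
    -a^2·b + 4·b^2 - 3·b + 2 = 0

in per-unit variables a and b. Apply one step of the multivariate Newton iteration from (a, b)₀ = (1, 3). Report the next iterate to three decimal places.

(0.527, 1.558)

At (1, 3): F = (34.45970, 26.000).
Jacobian J = [[6·a·b - b^2 + sin(a) - 1, 3·a^2 - 2·a·b + 8·b], [-2·a·b, -a^2 + 8·b - 3]].
At the point, J = [[8.84147, 21.000], [-6.000, 20.000]] (det J = 302.82942).
Solving J·Δ = −F gives Δ = (-0.473, -1.442).
Then the next iterate is (a, b)₁ = (0.527, 1.558).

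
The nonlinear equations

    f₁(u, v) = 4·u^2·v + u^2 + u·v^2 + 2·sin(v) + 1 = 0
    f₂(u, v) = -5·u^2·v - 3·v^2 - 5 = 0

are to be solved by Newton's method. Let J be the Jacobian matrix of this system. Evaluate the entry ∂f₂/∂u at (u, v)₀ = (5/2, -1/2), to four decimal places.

∂f₂/∂u = -10·u·v.
At (5/2, -1/2) this is 12.5000.

12.5000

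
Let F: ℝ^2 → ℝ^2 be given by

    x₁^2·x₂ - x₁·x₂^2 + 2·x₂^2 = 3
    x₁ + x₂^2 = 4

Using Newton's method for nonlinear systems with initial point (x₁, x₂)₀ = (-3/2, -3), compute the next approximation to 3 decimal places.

At (-3/2, -3): F = (21.750, 3.500).
Jacobian J = [[2·x₁·x₂ - x₂^2, x₁^2 - 2·x₁·x₂ + 4·x₂], [1, 2·x₂]].
At the point, J = [[0.000, -18.750], [1.000, -6.000]] (det J = 18.750).
Solving J·Δ = −F gives Δ = (3.460, 1.160).
Then the next iterate is (x₁, x₂)₁ = (1.960, -1.840).

(1.960, -1.840)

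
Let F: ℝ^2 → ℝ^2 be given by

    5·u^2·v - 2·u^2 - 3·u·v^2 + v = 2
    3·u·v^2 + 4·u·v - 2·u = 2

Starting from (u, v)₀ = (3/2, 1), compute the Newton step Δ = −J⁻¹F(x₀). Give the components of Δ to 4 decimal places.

At (3/2, 1): F = (1.2500, 5.5000).
Jacobian J = [[10·u·v - 4·u - 3·v^2, 5·u^2 - 6·u·v + 1], [3·v^2 + 4·v - 2, 6·u·v + 4·u]].
At the point, J = [[6.0000, 3.2500], [5.0000, 15.0000]] (det J = 73.7500).
Solving J·Δ = −F gives Δ = (-0.0119, -0.3627).

(-0.0119, -0.3627)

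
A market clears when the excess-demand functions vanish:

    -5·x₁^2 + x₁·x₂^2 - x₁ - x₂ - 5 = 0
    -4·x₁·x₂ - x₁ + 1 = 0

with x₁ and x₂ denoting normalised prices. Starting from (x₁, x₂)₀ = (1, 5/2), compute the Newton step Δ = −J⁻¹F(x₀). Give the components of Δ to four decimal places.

(-1.0952, 0.5119)

At (1, 5/2): F = (-7.2500, -10.0000).
Jacobian J = [[-10·x₁ + x₂^2 - 1, 2·x₁·x₂ - 1], [-4·x₂ - 1, -4·x₁]].
At the point, J = [[-4.7500, 4.0000], [-11.0000, -4.0000]] (det J = 63.0000).
Solving J·Δ = −F gives Δ = (-1.0952, 0.5119).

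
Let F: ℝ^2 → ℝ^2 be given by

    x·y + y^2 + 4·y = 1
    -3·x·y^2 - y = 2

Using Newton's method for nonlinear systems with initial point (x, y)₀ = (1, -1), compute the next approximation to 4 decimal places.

(4.2500, 1.7500)

At (1, -1): F = (-5.0000, -4.0000).
Jacobian J = [[y, x + 2·y + 4], [-3·y^2, -6·x·y - 1]].
At the point, J = [[-1.0000, 3.0000], [-3.0000, 5.0000]] (det J = 4.0000).
Solving J·Δ = −F gives Δ = (3.2500, 2.7500).
Then the next iterate is (x, y)₁ = (4.2500, 1.7500).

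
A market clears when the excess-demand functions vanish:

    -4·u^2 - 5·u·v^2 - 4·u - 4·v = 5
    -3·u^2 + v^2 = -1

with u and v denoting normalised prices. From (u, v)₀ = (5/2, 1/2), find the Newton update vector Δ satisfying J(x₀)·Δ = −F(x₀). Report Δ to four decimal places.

At (5/2, 1/2): F = (-45.1250, -17.5000).
Jacobian J = [[-8·u - 5·v^2 - 4, -10·u·v - 4], [-6·u, 2·v]].
At the point, J = [[-25.2500, -16.5000], [-15.0000, 1.0000]] (det J = -272.7500).
Solving J·Δ = −F gives Δ = (-1.2241, -0.8616).

(-1.2241, -0.8616)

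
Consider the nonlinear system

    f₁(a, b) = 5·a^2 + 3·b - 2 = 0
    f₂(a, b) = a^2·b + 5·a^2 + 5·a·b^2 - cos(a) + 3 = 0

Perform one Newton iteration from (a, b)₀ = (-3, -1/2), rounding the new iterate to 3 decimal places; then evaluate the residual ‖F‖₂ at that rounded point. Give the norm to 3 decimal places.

At (-3, -1/2): F = (41.500, 40.73999).
Jacobian J = [[10·a, 3], [2·a·b + 10·a + 5·b^2 + sin(a), a^2 + 10·a·b]].
At the point, J = [[-30.000, 3.000], [-25.89112, 24.000]] (det J = -642.32664).
Solving J·Δ = −F gives Δ = (1.360, -0.230).
Then the next iterate is (a, b)₁ = (-1.640, -0.730).
Re-evaluating at (-1.640, -0.730): F = (9.258, 10.18396), so ‖F‖₂ = 13.763.

13.763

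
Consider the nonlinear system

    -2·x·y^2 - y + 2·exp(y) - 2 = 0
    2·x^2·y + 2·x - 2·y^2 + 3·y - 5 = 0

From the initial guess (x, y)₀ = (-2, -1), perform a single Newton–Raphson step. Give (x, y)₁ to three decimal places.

(0.389, -1.126)

At (-2, -1): F = (3.73576, -22.000).
Jacobian J = [[-2·y^2, -4·x·y + 2·exp(y) - 1], [4·x·y + 2, 2·x^2 - 4·y + 3]].
At the point, J = [[-2.000, -8.26424], [10.000, 15.000]] (det J = 52.64241).
Solving J·Δ = −F gives Δ = (2.389, -0.126).
Then the next iterate is (x, y)₁ = (0.389, -1.126).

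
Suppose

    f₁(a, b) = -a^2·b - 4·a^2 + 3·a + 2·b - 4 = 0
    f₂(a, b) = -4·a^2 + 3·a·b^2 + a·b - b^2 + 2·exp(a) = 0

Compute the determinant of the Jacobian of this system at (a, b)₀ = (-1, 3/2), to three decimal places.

J = [[-2·a·b - 8·a + 3, -a^2 + 2], [-8·a + 3·b^2 + b + 2·exp(a), 6·a·b + a - 2·b]].
At the point, J = [[14.000, 1.000], [16.98576, -13.000]].
det J = -198.986.

-198.986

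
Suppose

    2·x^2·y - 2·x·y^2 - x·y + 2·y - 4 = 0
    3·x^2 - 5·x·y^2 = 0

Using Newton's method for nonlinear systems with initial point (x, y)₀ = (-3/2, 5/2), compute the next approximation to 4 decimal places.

(-1.1499, 1.4457)

At (-3/2, 5/2): F = (34.7500, 53.6250).
Jacobian J = [[4·x·y - 2·y^2 - y, 2·x^2 - 4·x·y - x + 2], [6·x - 5·y^2, -10·x·y]].
At the point, J = [[-30.0000, 23.0000], [-40.2500, 37.5000]] (det J = -199.2500).
Solving J·Δ = −F gives Δ = (0.3501, -1.0543).
Then the next iterate is (x, y)₁ = (-1.1499, 1.4457).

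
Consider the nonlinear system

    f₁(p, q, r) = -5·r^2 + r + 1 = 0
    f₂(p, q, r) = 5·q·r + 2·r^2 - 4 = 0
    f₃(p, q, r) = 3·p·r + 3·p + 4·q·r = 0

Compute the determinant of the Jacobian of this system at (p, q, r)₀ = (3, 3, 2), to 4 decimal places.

J = [[0, 0, -10·r + 1], [0, 5·r, 5·q + 4·r], [3·r + 3, 4·r, 3·p + 4·q]].
At the point, J = [[0.0000, 0.0000, -19.0000], [0.0000, 10.0000, 23.0000], [9.0000, 8.0000, 21.0000]].
det J = 1710.0000.

1710.0000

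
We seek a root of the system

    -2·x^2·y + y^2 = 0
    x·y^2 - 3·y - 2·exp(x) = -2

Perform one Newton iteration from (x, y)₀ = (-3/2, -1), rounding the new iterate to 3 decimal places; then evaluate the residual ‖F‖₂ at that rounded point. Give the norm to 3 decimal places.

At (-3/2, -1): F = (5.500, 3.05374).
Jacobian J = [[-4·x·y, -2·x^2 + 2·y], [y^2 - 2·exp(x), 2·x·y - 3]].
At the point, J = [[-6.000, -6.500], [0.55374, 0.000]] (det J = 3.59931).
Solving J·Δ = −F gives Δ = (-5.515, 5.937).
Then the next iterate is (x, y)₁ = (-7.015, 4.937).
Re-evaluating at (-7.015, 4.937): F = (-461.52779, -183.79619), so ‖F‖₂ = 496.779.

496.779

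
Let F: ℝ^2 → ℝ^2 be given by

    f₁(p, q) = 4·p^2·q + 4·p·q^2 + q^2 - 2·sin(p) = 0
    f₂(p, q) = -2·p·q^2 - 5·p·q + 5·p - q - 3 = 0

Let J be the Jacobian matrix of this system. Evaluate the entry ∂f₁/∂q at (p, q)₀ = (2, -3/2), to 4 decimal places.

∂f₁/∂q = 4·p^2 + 8·p·q + 2·q.
At (2, -3/2) this is -11.0000.

-11.0000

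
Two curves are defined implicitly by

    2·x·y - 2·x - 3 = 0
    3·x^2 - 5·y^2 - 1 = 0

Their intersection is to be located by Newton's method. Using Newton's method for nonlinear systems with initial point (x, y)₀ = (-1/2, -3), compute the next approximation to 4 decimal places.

(-0.5628, -1.4979)

At (-1/2, -3): F = (1.0000, -45.2500).
Jacobian J = [[2·y - 2, 2·x], [6·x, -10·y]].
At the point, J = [[-8.0000, -1.0000], [-3.0000, 30.0000]] (det J = -243.0000).
Solving J·Δ = −F gives Δ = (-0.0628, 1.5021).
Then the next iterate is (x, y)₁ = (-0.5628, -1.4979).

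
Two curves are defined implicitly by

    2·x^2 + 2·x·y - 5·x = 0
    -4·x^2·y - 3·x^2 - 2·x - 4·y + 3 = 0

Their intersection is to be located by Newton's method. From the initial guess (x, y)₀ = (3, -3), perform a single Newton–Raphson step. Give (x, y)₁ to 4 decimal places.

At (3, -3): F = (-15.0000, 90.0000).
Jacobian J = [[4·x + 2·y - 5, 2·x], [-8·x·y - 6·x - 2, -4·x^2 - 4]].
At the point, J = [[1.0000, 6.0000], [52.0000, -40.0000]] (det J = -352.0000).
Solving J·Δ = −F gives Δ = (0.1705, 2.4716).
Then the next iterate is (x, y)₁ = (3.1705, -0.5284).

(3.1705, -0.5284)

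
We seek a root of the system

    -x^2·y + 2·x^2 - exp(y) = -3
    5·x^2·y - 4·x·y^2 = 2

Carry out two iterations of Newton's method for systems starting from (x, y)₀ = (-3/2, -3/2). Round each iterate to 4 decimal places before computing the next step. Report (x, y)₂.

(0.2767, -0.4211)

At (-3/2, -3/2): F = (10.651870, -5.3750).
Jacobian J = [[-2·x·y + 4·x, -x^2 - exp(y)], [10·x·y - 4·y^2, 5·x^2 - 8·x·y]].
At the point, J = [[-10.5000, -2.473130], [13.5000, -6.7500]] (det J = 104.262257).
Solving J·Δ = −F gives Δ = (0.8171, 0.8379).
Then the next iterate is (x, y)₁ = (-0.6829, -0.6621).
Round to (-0.6829, -0.6621) and repeat: F = (3.725710, -2.346391), J = [[-3.635896, -0.982119], [2.767975, -1.285423]].
Δ = (0.9596, 0.2410), so (x, y)₂ = (0.2767, -0.4211).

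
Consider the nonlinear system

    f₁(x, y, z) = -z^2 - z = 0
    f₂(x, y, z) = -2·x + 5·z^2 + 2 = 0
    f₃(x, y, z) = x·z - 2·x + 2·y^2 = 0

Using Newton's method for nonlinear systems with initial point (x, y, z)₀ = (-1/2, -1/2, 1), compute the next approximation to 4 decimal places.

(0.1667, -0.1667, 0.3333)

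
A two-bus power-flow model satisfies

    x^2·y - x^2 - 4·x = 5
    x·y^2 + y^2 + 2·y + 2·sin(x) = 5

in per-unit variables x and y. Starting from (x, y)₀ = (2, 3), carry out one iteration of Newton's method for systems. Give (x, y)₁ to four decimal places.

(6.6330, -0.3830)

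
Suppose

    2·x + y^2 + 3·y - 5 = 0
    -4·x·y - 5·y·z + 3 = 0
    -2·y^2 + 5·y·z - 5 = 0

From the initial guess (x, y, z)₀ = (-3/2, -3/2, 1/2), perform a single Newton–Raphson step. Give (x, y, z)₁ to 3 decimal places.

At (-3/2, -3/2, 1/2): F = (-10.250, -2.250, -13.250).
Jacobian J = [[2, 2·y + 3, 0], [-4·y, -4·x - 5·z, -5·y], [0, -4·y + 5·z, 5·y]].
At the point, J = [[2.000, 0.000, 0.000], [6.000, 3.500, 7.500], [0.000, 8.500, -7.500]] (det J = -180.000).
Solving J·Δ = −F gives Δ = (5.125, -1.271, -3.207).
Then the next iterate is (x, y, z)₁ = (3.625, -2.771, -2.707).

(3.625, -2.771, -2.707)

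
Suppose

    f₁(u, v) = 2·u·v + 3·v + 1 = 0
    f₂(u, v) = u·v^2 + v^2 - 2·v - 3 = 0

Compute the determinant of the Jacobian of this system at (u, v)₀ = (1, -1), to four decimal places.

J = [[2·v, 2·u + 3], [v^2, 2·u·v + 2·v - 2]].
At the point, J = [[-2.0000, 5.0000], [1.0000, -6.0000]].
det J = 7.0000.

7.0000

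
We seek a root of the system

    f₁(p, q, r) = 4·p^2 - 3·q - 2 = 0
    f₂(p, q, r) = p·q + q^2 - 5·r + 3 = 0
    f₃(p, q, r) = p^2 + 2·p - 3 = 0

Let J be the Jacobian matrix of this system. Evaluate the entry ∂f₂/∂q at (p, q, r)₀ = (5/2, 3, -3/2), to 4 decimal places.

8.5000

∂f₂/∂q = p + 2·q.
At (5/2, 3, -3/2) this is 8.5000.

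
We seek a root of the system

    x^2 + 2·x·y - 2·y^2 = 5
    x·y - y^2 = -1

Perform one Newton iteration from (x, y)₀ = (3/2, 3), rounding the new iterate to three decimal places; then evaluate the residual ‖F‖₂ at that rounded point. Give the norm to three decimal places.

3.247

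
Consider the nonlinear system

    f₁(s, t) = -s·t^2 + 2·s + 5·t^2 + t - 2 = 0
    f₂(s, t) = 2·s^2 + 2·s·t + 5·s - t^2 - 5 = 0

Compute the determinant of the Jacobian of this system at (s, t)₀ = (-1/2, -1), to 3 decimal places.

J = [[-t^2 + 2, -2·s·t + 10·t + 1], [4·s + 2·t + 5, 2·s - 2·t]].
At the point, J = [[1.000, -10.000], [1.000, 1.000]].
det J = 11.000.

11.000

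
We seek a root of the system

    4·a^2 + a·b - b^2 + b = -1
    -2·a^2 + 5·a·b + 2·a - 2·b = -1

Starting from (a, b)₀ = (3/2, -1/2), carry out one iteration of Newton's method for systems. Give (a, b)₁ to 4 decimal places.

(0.8241, -0.7078)

At (3/2, -1/2): F = (8.5000, -3.2500).
Jacobian J = [[8·a + b, a - 2·b + 1], [-4·a + 5·b + 2, 5·a - 2]].
At the point, J = [[11.5000, 3.5000], [-6.5000, 5.5000]] (det J = 86.0000).
Solving J·Δ = −F gives Δ = (-0.6759, -0.2078).
Then the next iterate is (a, b)₁ = (0.8241, -0.7078).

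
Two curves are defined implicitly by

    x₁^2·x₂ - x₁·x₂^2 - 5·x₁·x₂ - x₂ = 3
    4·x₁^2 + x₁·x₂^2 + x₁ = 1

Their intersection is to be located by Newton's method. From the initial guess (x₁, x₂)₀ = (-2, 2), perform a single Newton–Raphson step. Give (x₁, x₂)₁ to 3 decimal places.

At (-2, 2): F = (31.000, 5.000).
Jacobian J = [[2·x₁·x₂ - x₂^2 - 5·x₂, x₁^2 - 2·x₁·x₂ - 5·x₁ - 1], [8·x₁ + x₂^2 + 1, 2·x₁·x₂]].
At the point, J = [[-22.000, 21.000], [-11.000, -8.000]] (det J = 407.000).
Solving J·Δ = −F gives Δ = (0.867, -0.568).
Then the next iterate is (x₁, x₂)₁ = (-1.133, 1.432).

(-1.133, 1.432)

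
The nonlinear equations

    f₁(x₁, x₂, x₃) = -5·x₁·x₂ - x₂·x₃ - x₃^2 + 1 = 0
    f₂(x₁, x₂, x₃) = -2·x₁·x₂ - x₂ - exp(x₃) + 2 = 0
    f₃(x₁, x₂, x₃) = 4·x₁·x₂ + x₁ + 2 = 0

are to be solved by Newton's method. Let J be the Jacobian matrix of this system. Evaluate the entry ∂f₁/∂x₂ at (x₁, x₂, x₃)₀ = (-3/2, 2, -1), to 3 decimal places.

∂f₁/∂x₂ = -5·x₁ - x₃.
At (-3/2, 2, -1) this is 8.500.

8.500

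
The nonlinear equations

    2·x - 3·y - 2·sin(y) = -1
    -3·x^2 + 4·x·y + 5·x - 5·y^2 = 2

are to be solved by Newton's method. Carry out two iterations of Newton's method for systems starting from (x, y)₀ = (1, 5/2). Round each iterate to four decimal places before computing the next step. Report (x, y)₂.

At (1, 5/2): F = (-5.696944, -21.2500).
Jacobian J = [[2, -2·cos(y) - 3], [-6·x + 4·y + 5, 4·x - 10·y]].
At the point, J = [[2.0000, -1.397713], [9.0000, -21.0000]] (det J = -29.420585).
Solving J·Δ = −F gives Δ = (3.0569, 0.2982).
Then the next iterate is (x, y)₁ = (4.0569, 2.7982).
Round to (4.0569, 2.7982) and repeat: F = (0.045833, -24.832359), J = [[2.0000, -1.116764], [-8.1486, -11.7544]].
Δ = (-0.8670, -1.5116), so (x, y)₂ = (3.1899, 1.2866).

(3.1899, 1.2866)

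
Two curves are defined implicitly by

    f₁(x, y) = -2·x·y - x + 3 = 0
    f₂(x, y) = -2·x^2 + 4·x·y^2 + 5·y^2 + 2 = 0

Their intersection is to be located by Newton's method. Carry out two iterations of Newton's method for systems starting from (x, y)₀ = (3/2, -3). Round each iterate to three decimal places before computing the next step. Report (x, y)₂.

(-0.880, -1.831)

At (3/2, -3): F = (10.500, 96.500).
Jacobian J = [[-2·y - 1, -2·x], [-4·x + 4·y^2, 8·x·y + 10·y]].
At the point, J = [[5.000, -3.000], [30.000, -66.000]] (det J = -240.000).
Solving J·Δ = −F gives Δ = (-1.681, 0.698).
Then the next iterate is (x, y)₁ = (-0.181, -2.302).
Round to (-0.181, -2.302) and repeat: F = (2.34768, 24.59387), J = [[3.604, 0.362], [21.92082, -19.68670]].
Δ = (-0.699, 0.471), so (x, y)₂ = (-0.880, -1.831).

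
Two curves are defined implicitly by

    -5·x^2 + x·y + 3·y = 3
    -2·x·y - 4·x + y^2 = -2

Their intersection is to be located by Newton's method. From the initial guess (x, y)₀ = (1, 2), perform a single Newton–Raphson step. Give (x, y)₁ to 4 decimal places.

At (1, 2): F = (0.0000, -2.0000).
Jacobian J = [[-10·x + y, x + 3], [-2·y - 4, -2·x + 2·y]].
At the point, J = [[-8.0000, 4.0000], [-8.0000, 2.0000]] (det J = 16.0000).
Solving J·Δ = −F gives Δ = (-0.5000, -1.0000).
Then the next iterate is (x, y)₁ = (0.5000, 1.0000).

(0.5000, 1.0000)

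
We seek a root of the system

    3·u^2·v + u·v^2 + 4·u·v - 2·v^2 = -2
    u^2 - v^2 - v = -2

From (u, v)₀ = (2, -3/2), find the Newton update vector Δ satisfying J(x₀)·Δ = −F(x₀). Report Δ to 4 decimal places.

At (2, -3/2): F = (-28.0000, 5.2500).
Jacobian J = [[6·u·v + v^2 + 4·v, 3·u^2 + 2·u·v + 4·u - 4·v], [2·u, -2·v - 1]].
At the point, J = [[-21.7500, 20.0000], [4.0000, 2.0000]] (det J = -123.5000).
Solving J·Δ = −F gives Δ = (-1.3036, -0.0177).

(-1.3036, -0.0177)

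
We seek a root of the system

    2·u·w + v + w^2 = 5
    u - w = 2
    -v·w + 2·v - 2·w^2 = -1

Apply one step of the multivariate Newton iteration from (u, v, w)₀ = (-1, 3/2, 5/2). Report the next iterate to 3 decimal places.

(4.550, -24.150, 2.550)

At (-1, 3/2, 5/2): F = (-2.250, -5.500, -12.250).
Jacobian J = [[2·w, 1, 2·u + 2·w], [1, 0, -1], [0, -w + 2, -v - 4·w]].
At the point, J = [[5.000, 1.000, 3.000], [1.000, 0.000, -1.000], [0.000, -0.500, -11.500]] (det J = 7.500).
Solving J·Δ = −F gives Δ = (5.550, -25.650, 0.050).
Then the next iterate is (u, v, w)₁ = (4.550, -24.150, 2.550).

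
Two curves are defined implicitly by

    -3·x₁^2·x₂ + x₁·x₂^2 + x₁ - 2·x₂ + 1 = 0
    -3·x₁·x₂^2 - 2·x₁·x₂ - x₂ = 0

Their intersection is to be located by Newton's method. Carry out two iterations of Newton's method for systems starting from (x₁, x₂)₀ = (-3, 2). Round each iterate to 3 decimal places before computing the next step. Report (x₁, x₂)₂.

At (-3, 2): F = (-72.000, 46.000).
Jacobian J = [[-6·x₁·x₂ + x₂^2 + 1, -3·x₁^2 + 2·x₁·x₂ - 2], [-3·x₂^2 - 2·x₂, -6·x₁·x₂ - 2·x₁ - 1]].
At the point, J = [[41.000, -41.000], [-16.000, 41.000]] (det J = 1025.000).
Solving J·Δ = −F gives Δ = (1.040, -0.716).
Then the next iterate is (x₁, x₂)₁ = (-1.960, 1.284).
Round to (-1.960, 1.284) and repeat: F = (-21.55721, 13.44338), J = [[17.74850, -18.55808], [-7.51397, 18.01984]].
Δ = (0.770, -0.425), so (x₁, x₂)₂ = (-1.190, 0.859).

(-1.190, 0.859)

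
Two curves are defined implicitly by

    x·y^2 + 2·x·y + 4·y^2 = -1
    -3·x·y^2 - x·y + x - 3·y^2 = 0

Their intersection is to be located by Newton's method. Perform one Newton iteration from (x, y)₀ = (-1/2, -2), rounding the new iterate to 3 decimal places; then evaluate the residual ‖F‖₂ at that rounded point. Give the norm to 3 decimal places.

At (-1/2, -2): F = (17.000, -7.500).
Jacobian J = [[y^2 + 2·y, 2·x·y + 2·x + 8·y], [-3·y^2 - y + 1, -6·x·y - x - 6·y]].
At the point, J = [[0.000, -15.000], [-9.000, 6.500]] (det J = -135.000).
Solving J·Δ = −F gives Δ = (-0.015, 1.133).
Then the next iterate is (x, y)₁ = (-0.515, -0.867).
Re-evaluating at (-0.515, -0.867): F = (4.51265, -2.05521), so ‖F‖₂ = 4.959.

4.959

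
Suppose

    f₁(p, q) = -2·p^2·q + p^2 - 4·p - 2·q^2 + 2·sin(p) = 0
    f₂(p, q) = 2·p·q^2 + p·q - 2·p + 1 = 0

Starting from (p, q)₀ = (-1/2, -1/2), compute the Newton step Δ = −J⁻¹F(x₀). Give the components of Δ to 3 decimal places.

(2.825, 7.301)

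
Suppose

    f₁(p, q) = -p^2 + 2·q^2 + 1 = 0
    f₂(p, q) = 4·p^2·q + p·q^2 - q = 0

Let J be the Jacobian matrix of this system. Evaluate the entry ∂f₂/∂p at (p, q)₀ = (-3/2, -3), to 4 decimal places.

∂f₂/∂p = 8·p·q + q^2.
At (-3/2, -3) this is 45.0000.

45.0000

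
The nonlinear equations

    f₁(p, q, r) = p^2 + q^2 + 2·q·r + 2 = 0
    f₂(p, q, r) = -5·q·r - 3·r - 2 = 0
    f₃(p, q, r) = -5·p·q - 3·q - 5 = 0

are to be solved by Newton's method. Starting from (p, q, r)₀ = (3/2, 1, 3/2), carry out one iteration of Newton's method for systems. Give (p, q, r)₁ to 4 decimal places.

(1.4094, -0.4331, 1.0935)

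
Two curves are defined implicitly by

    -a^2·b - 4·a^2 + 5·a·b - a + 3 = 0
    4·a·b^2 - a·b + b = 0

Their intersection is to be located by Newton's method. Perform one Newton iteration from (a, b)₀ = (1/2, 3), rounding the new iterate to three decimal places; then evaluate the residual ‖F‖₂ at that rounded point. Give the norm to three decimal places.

2772.154

At (1/2, 3): F = (8.250, 19.500).
Jacobian J = [[-2·a·b - 8·a + 5·b - 1, -a^2 + 5·a], [4·b^2 - b, 8·a·b - a + 1]].
At the point, J = [[7.000, 2.250], [33.000, 12.500]] (det J = 13.250).
Solving J·Δ = −F gives Δ = (-4.472, 10.245).
Then the next iterate is (a, b)₁ = (-3.972, 13.245).
Re-evaluating at (-3.972, 13.245): F = (-528.14434, -2721.37810), so ‖F‖₂ = 2772.154.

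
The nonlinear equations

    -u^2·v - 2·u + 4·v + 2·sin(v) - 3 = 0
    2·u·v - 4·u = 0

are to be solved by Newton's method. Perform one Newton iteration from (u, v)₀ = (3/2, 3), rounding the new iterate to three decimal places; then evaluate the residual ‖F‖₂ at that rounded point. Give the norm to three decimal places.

At (3/2, 3): F = (-0.46776, 3.000).
Jacobian J = [[-2·u·v - 2, -u^2 + 2·cos(v) + 4], [2·v - 4, 2·u]].
At the point, J = [[-11.000, -0.22998], [2.000, 3.000]] (det J = -32.54003).
Solving J·Δ = −F gives Δ = (-0.022, -0.985).
Then the next iterate is (u, v)₁ = (1.478, 2.015).
Re-evaluating at (1.478, 2.015): F = (-0.49183, 0.04434), so ‖F‖₂ = 0.494.

0.494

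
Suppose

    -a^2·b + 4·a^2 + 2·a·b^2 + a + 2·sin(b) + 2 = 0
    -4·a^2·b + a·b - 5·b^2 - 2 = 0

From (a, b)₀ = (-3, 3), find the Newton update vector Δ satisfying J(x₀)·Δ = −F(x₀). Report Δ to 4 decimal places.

At (-3, 3): F = (-45.717760, -164.0000).
Jacobian J = [[-2·a·b + 8·a + 2·b^2 + 1, -a^2 + 4·a·b + 2·cos(b)], [-8·a·b + b, -4·a^2 + a - 10·b]].
At the point, J = [[13.0000, -46.979985], [75.0000, -69.0000]] (det J = 2626.498874).
Solving J·Δ = −F gives Δ = (1.7324, -0.4937).

(1.7324, -0.4937)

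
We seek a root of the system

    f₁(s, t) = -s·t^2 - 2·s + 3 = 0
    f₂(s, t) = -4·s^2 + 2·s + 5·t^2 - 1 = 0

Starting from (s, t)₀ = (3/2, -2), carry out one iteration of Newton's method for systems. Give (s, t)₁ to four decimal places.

At (3/2, -2): F = (-6.0000, 13.0000).
Jacobian J = [[-t^2 - 2, -2·s·t], [-8·s + 2, 10·t]].
At the point, J = [[-6.0000, 6.0000], [-10.0000, -20.0000]] (det J = 180.0000).
Solving J·Δ = −F gives Δ = (-0.2333, 0.7667).
Then the next iterate is (s, t)₁ = (1.2667, -1.2333).

(1.2667, -1.2333)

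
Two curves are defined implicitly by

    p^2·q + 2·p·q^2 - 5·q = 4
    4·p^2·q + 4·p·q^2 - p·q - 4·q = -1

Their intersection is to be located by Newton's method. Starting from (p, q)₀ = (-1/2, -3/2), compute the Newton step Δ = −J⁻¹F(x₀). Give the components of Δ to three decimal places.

(-0.070, 0.259)

At (-1/2, -3/2): F = (0.875, 0.250).
Jacobian J = [[2·p·q + 2·q^2, p^2 + 4·p·q - 5], [8·p·q + 4·q^2 - q, 4·p^2 + 8·p·q - p - 4]].
At the point, J = [[6.000, -1.750], [16.500, 3.500]] (det J = 49.875).
Solving J·Δ = −F gives Δ = (-0.070, 0.259).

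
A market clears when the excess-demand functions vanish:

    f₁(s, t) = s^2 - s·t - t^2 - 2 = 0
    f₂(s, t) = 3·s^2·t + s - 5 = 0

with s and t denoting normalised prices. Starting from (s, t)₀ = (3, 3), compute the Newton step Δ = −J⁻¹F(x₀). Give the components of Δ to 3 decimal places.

(-0.719, -1.462)

At (3, 3): F = (-11.000, 79.000).
Jacobian J = [[2·s - t, -s - 2·t], [6·s·t + 1, 3·s^2]].
At the point, J = [[3.000, -9.000], [55.000, 27.000]] (det J = 576.000).
Solving J·Δ = −F gives Δ = (-0.719, -1.462).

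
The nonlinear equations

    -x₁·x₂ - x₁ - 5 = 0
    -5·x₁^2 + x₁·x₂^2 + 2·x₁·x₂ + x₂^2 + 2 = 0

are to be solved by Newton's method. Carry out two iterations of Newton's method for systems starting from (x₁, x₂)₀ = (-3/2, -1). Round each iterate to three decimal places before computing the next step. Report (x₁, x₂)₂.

(-0.846, 6.353)

At (-3/2, -1): F = (-5.000, -6.750).
Jacobian J = [[-x₂ - 1, -x₁], [-10·x₁ + x₂^2 + 2·x₂, 2·x₁·x₂ + 2·x₁ + 2·x₂]].
At the point, J = [[0.000, 1.500], [14.000, -2.000]] (det J = -21.000).
Solving J·Δ = −F gives Δ = (0.958, 3.333).
Then the next iterate is (x₁, x₂)₁ = (-0.542, 2.333).
Round to (-0.542, 2.333) and repeat: F = (-3.19351, 0.49505), J = [[-3.333, 0.542], [15.52889, 1.05303]].
Δ = (-0.304, 4.020), so (x₁, x₂)₂ = (-0.846, 6.353).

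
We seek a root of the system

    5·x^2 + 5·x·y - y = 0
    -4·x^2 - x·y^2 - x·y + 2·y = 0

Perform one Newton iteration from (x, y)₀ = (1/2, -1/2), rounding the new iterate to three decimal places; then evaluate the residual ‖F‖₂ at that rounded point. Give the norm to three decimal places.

0.551

At (1/2, -1/2): F = (0.500, -1.875).
Jacobian J = [[10·x + 5·y, 5·x - 1], [-8·x - y^2 - y, -2·x·y - x + 2]].
At the point, J = [[2.500, 1.500], [-3.750, 2.000]] (det J = 10.625).
Solving J·Δ = −F gives Δ = (-0.359, 0.265).
Then the next iterate is (x, y)₁ = (0.141, -0.235).
Re-evaluating at (0.141, -0.235): F = (0.16873, -0.52418), so ‖F‖₂ = 0.551.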